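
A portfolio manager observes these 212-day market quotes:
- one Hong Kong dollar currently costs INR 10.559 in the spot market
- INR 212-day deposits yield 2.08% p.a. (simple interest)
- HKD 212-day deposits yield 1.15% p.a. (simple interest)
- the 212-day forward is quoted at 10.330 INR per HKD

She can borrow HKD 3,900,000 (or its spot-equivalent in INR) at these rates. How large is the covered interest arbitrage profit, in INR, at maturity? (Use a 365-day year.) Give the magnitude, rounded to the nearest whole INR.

T = 212/365 years.
Route A — deposit HKD, sell forward: 3,900,000 × 1.0066794521 × 10.330 = INR 40,556,095.09.
Route B — convert at spot, deposit INR: 3,900,000 × 10.559 × 1.0120810959 = INR 41,677,600.74.
The quoted forward undervalues HKD, so borrow HKD, convert to INR at spot, deposit the INR at 2.08%, and buy HKD forward at 10.330 to cover the loan.
The gap between the two covered legs is INR 1,121,506.

INR 1,121,506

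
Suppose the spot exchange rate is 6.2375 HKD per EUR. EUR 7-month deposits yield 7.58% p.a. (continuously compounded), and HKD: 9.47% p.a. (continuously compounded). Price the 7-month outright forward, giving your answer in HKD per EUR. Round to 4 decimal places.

6.3066

T = 7/12 years.
Growth of 1 HKD over T: e^(0.0947×7/12) = 1.056796.
EUR growth factor: e^(0.0758×7/12) = 1.0452088.
CIP: F = S · (grow HKD)/(grow EUR) = 6.2375 × 1.056796/1.0452088 = 6.306649 HKD per EUR.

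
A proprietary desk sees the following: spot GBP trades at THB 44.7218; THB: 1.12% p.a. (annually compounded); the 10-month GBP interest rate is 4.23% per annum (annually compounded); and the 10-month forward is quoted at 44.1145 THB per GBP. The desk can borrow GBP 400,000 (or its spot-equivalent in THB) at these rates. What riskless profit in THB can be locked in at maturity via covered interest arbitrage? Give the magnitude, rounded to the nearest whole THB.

THB 210,131

T = 10/12 years.
Keep in GBP, deliver into the forward: 400,000·1.0351277422·44.1145 = THB 18,265,657.11.
Swap to THB now, deposit: 400,000·44.7218·1.0093246599 = THB 18,055,526.23.
The quoted forward overvalues GBP, so borrow THB, buy GBP at spot, deposit the GBP at 4.23%, and sell the proceeds forward at 44.1145.
Arbitrage profit = |18,265,657.11 − 18,055,526.23| = THB 210,131.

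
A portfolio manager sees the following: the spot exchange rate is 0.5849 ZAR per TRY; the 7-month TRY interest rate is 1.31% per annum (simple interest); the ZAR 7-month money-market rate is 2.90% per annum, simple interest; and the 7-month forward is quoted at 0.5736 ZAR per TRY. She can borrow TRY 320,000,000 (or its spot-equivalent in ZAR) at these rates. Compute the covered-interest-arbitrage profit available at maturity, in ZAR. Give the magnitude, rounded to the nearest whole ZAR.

T = 7/12 years.
Invest the TRY and cover forward: 320,000,000 × 1.00764166667 × 0.5736 = ZAR 184,954,643.20.
Convert at spot and invest in ZAR: 320,000,000 × 0.5849 × 1.01691666667 = ZAR 190,334,258.67.
The quoted forward undervalues TRY, so borrow TRY, convert to ZAR at spot, deposit the ZAR at 2.90%, and buy TRY forward at 0.5736 to cover the loan.
Profit = 190,334,258.67 − 184,954,643.20 = ZAR 5,379,615.

ZAR 5,379,615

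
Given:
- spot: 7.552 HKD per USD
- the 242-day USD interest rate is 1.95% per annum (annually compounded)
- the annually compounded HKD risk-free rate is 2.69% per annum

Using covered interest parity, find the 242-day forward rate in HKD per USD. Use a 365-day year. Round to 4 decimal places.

7.5883

T = 242/365 years.
Growth of 1 HKD over T: (1 + 0.0269)^(242/365) = 1.0177552.
Growth of 1 USD over T: (1 + 0.0195)^(242/365) = 1.0128867.
Forward (HKD per USD) = 7.552 × 1.0177552 / 1.0128867 = 7.588299.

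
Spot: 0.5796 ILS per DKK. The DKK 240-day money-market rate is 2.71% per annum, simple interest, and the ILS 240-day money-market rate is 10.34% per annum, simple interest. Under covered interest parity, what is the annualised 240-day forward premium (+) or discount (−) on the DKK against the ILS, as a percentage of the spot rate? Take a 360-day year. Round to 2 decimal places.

+7.49%

T = 240/360 years.
No-arbitrage forward: 0.5796 × 1.0689333 / 1.0180667 = 0.6085591 ILS/DKK.
Annualised premium = (F − S)/S × (1/T) = (0.6085591 − 0.5796)/0.5796 ÷ (240/360) = 7.49%.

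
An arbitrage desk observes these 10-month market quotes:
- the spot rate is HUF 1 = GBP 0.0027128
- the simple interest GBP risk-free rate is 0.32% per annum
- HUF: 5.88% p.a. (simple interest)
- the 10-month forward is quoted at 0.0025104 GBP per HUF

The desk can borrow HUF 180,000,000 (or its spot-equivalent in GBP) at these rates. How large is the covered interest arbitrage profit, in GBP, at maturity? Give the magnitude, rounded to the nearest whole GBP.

GBP 15,592

T = 10/12 years.
Keep in HUF, deliver into the forward: 180,000,000·1.049000·0.0025104 = GBP 474,013.73.
Swap to GBP now, deposit: 180,000,000·0.0027128·1.00266667 = GBP 489,606.15.
The quoted forward undervalues HUF, so borrow HUF, convert to GBP at spot, deposit the GBP at 0.32%, and buy HUF forward at 0.0025104 to cover the loan.
The gap between the two covered legs is GBP 15,592.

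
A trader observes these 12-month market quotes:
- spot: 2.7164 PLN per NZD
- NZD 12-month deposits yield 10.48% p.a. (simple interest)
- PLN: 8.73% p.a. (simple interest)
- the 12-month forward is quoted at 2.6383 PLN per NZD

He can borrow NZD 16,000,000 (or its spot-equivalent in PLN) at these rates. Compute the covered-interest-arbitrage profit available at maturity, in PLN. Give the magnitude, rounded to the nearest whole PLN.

PLN 619,966

T = 1 year.
Route A — deposit NZD, sell forward: 16,000,000 × 1.104800 × 2.6383 = PLN 46,636,701.44.
Route B — convert at spot, deposit PLN: 16,000,000 × 2.7164 × 1.087300 = PLN 47,256,667.52.
The quoted forward undervalues NZD, so borrow NZD, convert to PLN at spot, deposit the PLN at 8.73%, and buy NZD forward at 2.6383 to cover the loan.
The gap between the two covered legs is PLN 619,966.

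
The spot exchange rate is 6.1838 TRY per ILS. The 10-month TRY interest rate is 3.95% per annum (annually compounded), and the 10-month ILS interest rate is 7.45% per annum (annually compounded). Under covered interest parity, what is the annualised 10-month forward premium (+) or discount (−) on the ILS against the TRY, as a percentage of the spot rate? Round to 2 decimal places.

-3.27%

T = 10/12 years.
F = S · g_TRY/g_ILS = 6.1838 × 1.0328099/1.0617086 = 6.0154828.
(F − S)/S ÷ T = (6.0154828 − 6.1838)/6.1838/(10/12) = -0.032663 → -3.27%.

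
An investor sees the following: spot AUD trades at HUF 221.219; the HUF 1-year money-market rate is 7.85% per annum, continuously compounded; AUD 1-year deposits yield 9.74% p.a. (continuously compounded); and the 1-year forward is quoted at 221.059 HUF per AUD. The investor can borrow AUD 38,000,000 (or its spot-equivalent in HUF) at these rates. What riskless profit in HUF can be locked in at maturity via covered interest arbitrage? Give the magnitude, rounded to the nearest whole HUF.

T = 1 year.
Route A — deposit AUD, sell forward: 38,000,000 × 1.102301205931 × 221.059 = HUF 9,259,596,886.71.
Route B — convert at spot, deposit HUF: 38,000,000 × 221.219 × 1.081663355162 = HUF 9,092,810,459.09.
The quoted forward overvalues AUD, so borrow HUF, buy AUD at spot, deposit the AUD at 9.74%, and sell the proceeds forward at 221.059.
Profit = 9,259,596,886.71 − 9,092,810,459.09 = HUF 166,786,428.

HUF 166,786,428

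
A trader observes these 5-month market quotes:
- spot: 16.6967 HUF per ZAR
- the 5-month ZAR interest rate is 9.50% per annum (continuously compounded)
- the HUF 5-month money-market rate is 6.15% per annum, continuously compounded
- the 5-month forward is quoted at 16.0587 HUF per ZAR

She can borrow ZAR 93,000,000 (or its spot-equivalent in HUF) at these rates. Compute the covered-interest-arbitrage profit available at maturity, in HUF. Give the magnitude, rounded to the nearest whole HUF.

T = 5/12 years.
Keep in ZAR, deliver into the forward: 93,000,000·1.040377193372·16.0587 = HUF 1,553,760,786.87.
Swap to HUF now, deposit: 93,000,000·16.6967·1.025956142773 = HUF 1,593,097,619.40.
The quoted forward undervalues ZAR, so borrow ZAR, convert to HUF at spot, deposit the HUF at 6.15%, and buy ZAR forward at 16.0587 to cover the loan.
Arbitrage profit = |1,553,760,786.87 − 1,593,097,619.40| = HUF 39,336,833.

HUF 39,336,833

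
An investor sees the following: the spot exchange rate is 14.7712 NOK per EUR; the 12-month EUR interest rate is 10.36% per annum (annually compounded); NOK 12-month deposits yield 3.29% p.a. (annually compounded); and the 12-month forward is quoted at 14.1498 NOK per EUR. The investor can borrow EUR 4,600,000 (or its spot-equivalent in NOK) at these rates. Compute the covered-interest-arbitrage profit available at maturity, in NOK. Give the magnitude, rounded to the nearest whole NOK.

NOK 1,649,315

T = 1 year.
Route A — deposit EUR, sell forward: 4,600,000 × 1.103600 × 14.1498 = NOK 71,832,308.69.
Route B — convert at spot, deposit NOK: 4,600,000 × 14.7712 × 1.032900 = NOK 70,182,993.41.
The quoted forward overvalues EUR, so borrow NOK, buy EUR at spot, deposit the EUR at 10.36%, and sell the proceeds forward at 14.1498.
Arbitrage profit = |71,832,308.69 − 70,182,993.41| = NOK 1,649,315.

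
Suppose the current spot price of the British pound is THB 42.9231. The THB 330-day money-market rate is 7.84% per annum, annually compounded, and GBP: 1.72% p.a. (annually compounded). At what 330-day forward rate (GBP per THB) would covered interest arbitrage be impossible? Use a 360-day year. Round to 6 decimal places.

0.022083

T = 330/360 years.
Growth of 1 THB over T: (1 + 0.0784)^(330/360) = 1.0716383.
GBP accumulates by (1 + 0.0172)^(330/360) = 1.0157554.
Forward (THB per GBP) = 42.9231 × 1.0716383 / 1.0157554 = 45.28456.
Quoted the other way: 1/45.28456 = 0.022083 GBP per THB.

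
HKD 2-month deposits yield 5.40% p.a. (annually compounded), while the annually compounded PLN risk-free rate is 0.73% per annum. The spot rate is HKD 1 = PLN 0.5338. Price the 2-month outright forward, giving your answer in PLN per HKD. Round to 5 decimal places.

T = 2/12 years.
Growth of 1 PLN over T: (1 + 0.0073)^(2/12) = 1.001213.
Growth of 1 HKD over T: (1 + 0.0540)^(2/12) = 1.0088039.
CIP: F = S · (grow PLN)/(grow HKD) = 0.5338 × 1.001213/1.0088039 = 0.5297833 PLN per HKD.

0.52978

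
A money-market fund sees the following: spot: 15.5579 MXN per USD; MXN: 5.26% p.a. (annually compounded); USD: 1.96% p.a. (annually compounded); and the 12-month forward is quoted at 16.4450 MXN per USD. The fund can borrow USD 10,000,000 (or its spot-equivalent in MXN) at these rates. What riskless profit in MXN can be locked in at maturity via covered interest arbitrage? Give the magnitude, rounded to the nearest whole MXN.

MXN 3,910,765

T = 1 year.
Keep in USD, deliver into the forward: 10,000,000·1.019600·16.4450 = MXN 167,673,220.00.
Swap to MXN now, deposit: 10,000,000·15.5579·1.052600 = MXN 163,762,455.40.
The quoted forward overvalues USD, so borrow MXN, buy USD at spot, deposit the USD at 1.96%, and sell the proceeds forward at 16.4450.
The gap between the two covered legs is MXN 3,910,765.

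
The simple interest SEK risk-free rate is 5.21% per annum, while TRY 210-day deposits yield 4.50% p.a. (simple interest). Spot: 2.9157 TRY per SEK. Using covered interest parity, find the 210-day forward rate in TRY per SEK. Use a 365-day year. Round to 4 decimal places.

T = 210/365 years.
Growth of 1 TRY over T: 1 + 0.0450×210/365 = 1.0258904.
SEK accumulates by 1 + 0.0521×210/365 = 1.0299753.
Forward (TRY per SEK) = 2.9157 × 1.0258904 / 1.0299753 = 2.904136.

2.9041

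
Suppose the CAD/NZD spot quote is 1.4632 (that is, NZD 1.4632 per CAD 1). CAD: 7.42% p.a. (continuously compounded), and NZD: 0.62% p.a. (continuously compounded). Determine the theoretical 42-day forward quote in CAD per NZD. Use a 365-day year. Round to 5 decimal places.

0.68880

T = 42/365 years.
NZD accumulates by e^(0.0062×42/365) = 1.0007137.
CAD accumulates by e^(0.0742×42/365) = 1.0085746.
Forward (NZD per CAD) = 1.4632 × 1.0007137 / 1.0085746 = 1.451796.
Quoted the other way: 1/1.451796 = 0.68880 CAD per NZD.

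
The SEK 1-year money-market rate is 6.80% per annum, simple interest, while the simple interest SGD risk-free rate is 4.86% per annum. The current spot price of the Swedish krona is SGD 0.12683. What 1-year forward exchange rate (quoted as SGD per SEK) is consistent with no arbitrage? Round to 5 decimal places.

0.12453

T = 1 year.
SGD accumulates by 1 + 0.0486×1 = 1.048600.
Growth of 1 SEK over T: 1 + 0.0680×1 = 1.068000.
Forward (SGD per SEK) = 0.12683 × 1.048600 / 1.068000 = 0.1245262.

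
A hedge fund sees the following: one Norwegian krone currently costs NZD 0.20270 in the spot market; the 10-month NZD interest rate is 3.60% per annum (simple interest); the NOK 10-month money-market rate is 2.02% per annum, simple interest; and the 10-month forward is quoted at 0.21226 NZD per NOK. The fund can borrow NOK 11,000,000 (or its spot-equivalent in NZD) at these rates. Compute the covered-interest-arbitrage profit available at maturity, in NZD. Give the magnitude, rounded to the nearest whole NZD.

T = 10/12 years.
Invest the NOK and cover forward: 11,000,000 × 1.016833333 × 0.21226 = NZD 2,374,163.48.
Convert at spot and invest in NZD: 11,000,000 × 0.20270 × 1.030000 = NZD 2,296,591.00.
The quoted forward overvalues NOK, so borrow NZD, buy NOK at spot, deposit the NOK at 2.02%, and sell the proceeds forward at 0.21226.
Arbitrage profit = |2,374,163.48 − 2,296,591.00| = NZD 77,572.

NZD 77,572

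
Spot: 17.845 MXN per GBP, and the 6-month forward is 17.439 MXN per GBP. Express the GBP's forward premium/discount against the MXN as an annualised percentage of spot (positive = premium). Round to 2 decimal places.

T = 6/12 years.
GBP trades forward at -2.27515% vs spot over the period.
Per annum: -0.0227515 / (6/12) = -0.045503 = -4.55%.

-4.55%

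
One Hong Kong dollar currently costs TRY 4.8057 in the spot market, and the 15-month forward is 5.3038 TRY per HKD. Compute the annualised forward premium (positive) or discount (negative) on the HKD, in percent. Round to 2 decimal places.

T = 15/12 years.
HKD trades forward at +10.36478% vs spot over the period.
×(1/T) gives 8.29% p.a.

+8.29%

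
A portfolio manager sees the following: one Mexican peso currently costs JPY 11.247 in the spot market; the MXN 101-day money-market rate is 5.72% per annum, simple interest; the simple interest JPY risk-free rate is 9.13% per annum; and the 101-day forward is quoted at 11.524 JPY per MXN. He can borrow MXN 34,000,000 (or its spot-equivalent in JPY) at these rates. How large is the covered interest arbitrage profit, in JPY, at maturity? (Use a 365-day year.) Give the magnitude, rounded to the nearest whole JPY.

JPY 5,958,802

T = 101/365 years.
Invest the MXN and cover forward: 34,000,000 × 1.01582794521 × 11.524 = JPY 398,017,642.18.
Convert at spot and invest in JPY: 34,000,000 × 11.247 × 1.02526383562 = JPY 392,058,840.21.
The quoted forward overvalues MXN, so borrow JPY, buy MXN at spot, deposit the MXN at 5.72%, and sell the proceeds forward at 11.524.
Profit = 398,017,642.18 − 392,058,840.21 = JPY 5,958,802.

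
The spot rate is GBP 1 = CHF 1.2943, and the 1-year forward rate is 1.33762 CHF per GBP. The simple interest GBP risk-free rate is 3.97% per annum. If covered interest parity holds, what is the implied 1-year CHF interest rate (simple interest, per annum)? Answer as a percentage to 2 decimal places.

T = 1 year.
By CIP, F/S equals the CHF-to-GBP growth ratio: 1.33762/1.2943 = 1.0334698.
The GBP side grows by 1 + 0.0397×1 = 1.039700.
Hence g_CHF = 1.0744986.
r = (1.0744986 − 1)/1 = 0.074499 → 7.45%.

7.45%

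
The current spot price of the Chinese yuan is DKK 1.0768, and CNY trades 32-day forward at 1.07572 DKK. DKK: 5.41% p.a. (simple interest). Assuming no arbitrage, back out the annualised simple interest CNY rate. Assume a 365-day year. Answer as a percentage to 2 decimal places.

T = 32/365 years.
F/S = 1.07572/1.0768 = 0.9989970 = (growth of DKK) / (growth of CNY).
DKK growth factor: 1 + 0.0541×32/365 = 1.004743.
So the CNY growth factor = 1.0057518.
r = (1.0057518 − 1)/(32/365) = 0.065606 → 6.56%.

6.56%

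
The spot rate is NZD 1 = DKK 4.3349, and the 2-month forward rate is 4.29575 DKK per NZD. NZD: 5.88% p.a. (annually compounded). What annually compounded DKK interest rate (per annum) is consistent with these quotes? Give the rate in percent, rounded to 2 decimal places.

0.27%

T = 2/12 years.
CIP gives F = S · g_DKK/g_NZD, so g_DKK/g_NZD = 4.29575/4.3349 = 0.9909686.
NZD growth factor: (1 + 0.0588)^(2/12) = 1.0095682.
So the DKK growth factor = 1.0004504.
r = 1.0004504^(12/2) − 1 = 0.002705 → 0.27%.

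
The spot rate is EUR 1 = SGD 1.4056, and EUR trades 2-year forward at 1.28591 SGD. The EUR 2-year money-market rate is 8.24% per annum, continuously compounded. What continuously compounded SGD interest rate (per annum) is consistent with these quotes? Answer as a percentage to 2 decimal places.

3.79%

T = 2 years.
F/S = 1.28591/1.4056 = 0.9148478 = (growth of SGD) / (growth of EUR).
EUR growth factor: e^(0.0824×2) = 1.1791573.
That pins the SGD growth at 1.0787495.
Take logs: ln 1.0787495 / 2 = 0.037901, so 3.79%.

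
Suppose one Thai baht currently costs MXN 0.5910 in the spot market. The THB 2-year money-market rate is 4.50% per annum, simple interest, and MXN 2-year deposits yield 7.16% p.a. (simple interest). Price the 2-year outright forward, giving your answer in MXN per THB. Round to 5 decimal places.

T = 2 years.
MXN accumulates by 1 + 0.0716×2 = 1.143200.
THB accumulates by 1 + 0.0450×2 = 1.090000.
So F = 0.591 × 1.143200 / 1.090000 = 0.6198451 (MXN/THB).

0.61985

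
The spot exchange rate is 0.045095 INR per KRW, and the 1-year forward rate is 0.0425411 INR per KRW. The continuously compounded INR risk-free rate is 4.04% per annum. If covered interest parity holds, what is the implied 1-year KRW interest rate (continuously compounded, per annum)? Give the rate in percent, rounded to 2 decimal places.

T = 1 year.
CIP gives F = S · g_INR/g_KRW, so g_INR/g_KRW = 0.0425411/0.045095 = 0.9433662.
INR growth factor: e^(0.0404×1) = 1.0412272.
That pins the KRW growth at 1.103736.
Take logs: ln 1.103736 / 1 = 0.098701, so 9.87%.

9.87%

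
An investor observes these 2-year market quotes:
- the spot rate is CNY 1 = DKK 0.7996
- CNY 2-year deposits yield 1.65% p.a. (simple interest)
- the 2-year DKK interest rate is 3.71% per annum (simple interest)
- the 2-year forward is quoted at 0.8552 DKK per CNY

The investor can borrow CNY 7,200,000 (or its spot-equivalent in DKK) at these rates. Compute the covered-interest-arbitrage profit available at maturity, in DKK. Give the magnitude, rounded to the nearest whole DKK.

DKK 176,337

T = 2 years.
Route A — deposit CNY, sell forward: 7,200,000 × 1.033000 × 0.8552 = DKK 6,360,635.52.
Route B — convert at spot, deposit DKK: 7,200,000 × 0.7996 × 1.074200 = DKK 6,184,298.30.
The quoted forward overvalues CNY, so borrow DKK, buy CNY at spot, deposit the CNY at 1.65%, and sell the proceeds forward at 0.8552.
Profit = 6,360,635.52 − 6,184,298.30 = DKK 176,337.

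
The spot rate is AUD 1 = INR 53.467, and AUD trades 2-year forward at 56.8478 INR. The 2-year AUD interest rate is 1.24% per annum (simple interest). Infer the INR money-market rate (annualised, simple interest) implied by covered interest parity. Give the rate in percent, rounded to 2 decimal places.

4.48%

T = 2 years.
By CIP, F/S equals the INR-to-AUD growth ratio: 56.8478/53.467 = 1.0632315.
The AUD side grows by 1 + 0.0124×2 = 1.024800.
Hence g_INR = 1.0895996.
(1.0895996 − 1)/T = 0.044800, i.e. 4.48%.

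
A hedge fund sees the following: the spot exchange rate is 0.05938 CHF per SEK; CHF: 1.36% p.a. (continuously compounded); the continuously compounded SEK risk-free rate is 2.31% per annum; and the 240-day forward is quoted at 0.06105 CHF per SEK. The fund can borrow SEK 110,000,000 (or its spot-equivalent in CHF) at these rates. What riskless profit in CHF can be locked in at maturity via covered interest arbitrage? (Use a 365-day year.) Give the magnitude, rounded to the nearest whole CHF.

CHF 227,808

T = 240/365 years.
Invest the SEK and cover forward: 110,000,000 × 1.015304981 × 0.06105 = CHF 6,818,280.60.
Convert at spot and invest in CHF: 110,000,000 × 0.05938 × 1.008982569 = CHF 6,590,472.34.
The quoted forward overvalues SEK, so borrow CHF, buy SEK at spot, deposit the SEK at 2.31%, and sell the proceeds forward at 0.06105.
The gap between the two covered legs is CHF 227,808.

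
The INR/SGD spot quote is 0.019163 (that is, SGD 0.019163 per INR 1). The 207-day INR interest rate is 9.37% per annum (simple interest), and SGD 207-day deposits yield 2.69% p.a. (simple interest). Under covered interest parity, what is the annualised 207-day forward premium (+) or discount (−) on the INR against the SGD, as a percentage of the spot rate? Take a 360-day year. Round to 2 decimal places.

T = 207/360 years.
No-arbitrage forward: 0.019163 × 1.0154675 / 1.0538775 = 0.018464578 SGD/INR.
(F − S)/S ÷ T = (0.018464578 − 0.019163)/0.019163/(207/360) = -0.063385 → -6.34%.

-6.34%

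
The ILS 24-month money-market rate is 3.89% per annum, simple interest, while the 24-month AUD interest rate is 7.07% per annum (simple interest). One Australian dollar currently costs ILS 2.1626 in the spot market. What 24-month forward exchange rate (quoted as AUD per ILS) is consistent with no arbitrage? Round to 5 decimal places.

T = 2 years.
ILS growth factor: 1 + 0.0389×2 = 1.077800.
Growth of 1 AUD over T: 1 + 0.0707×2 = 1.141400.
Forward (ILS per AUD) = 2.1626 × 1.077800 / 1.141400 = 2.042098.
Invert for AUD per ILS: 1 / 2.042098 = 0.48969.

0.48969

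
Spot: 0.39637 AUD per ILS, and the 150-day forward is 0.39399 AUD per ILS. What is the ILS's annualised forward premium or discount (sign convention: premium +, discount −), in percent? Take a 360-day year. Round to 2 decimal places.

T = 150/360 years.
Period premium: (0.39399 − 0.39637)/0.39637 = -0.0060045.
Annualise by dividing by T: -0.0060045 / (150/360) = -0.014411 → -1.44%.

-1.44%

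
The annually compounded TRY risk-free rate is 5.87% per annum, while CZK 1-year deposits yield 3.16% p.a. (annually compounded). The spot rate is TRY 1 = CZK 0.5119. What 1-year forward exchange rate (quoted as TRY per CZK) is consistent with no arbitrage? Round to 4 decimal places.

2.0048

T = 1 year.
CZK accumulates by (1 + 0.0316)^1 = 1.031600.
TRY growth factor: (1 + 0.0587)^1 = 1.058700.
CIP: F = S · (grow CZK)/(grow TRY) = 0.5119 × 1.031600/1.058700 = 0.4987967 CZK per TRY.
Invert for TRY per CZK: 1 / 0.4987967 = 2.0048.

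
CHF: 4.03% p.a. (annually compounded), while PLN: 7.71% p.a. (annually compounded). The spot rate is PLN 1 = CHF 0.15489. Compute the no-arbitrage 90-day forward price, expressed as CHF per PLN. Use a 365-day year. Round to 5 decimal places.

0.15357

T = 90/365 years.
Growth of 1 CHF over T: (1 + 0.0403)^(90/365) = 1.0097896.
PLN growth factor: (1 + 0.0771)^(90/365) = 1.0184824.
So F = 0.15489 × 1.0097896 / 1.0184824 = 0.1535680 (CHF/PLN).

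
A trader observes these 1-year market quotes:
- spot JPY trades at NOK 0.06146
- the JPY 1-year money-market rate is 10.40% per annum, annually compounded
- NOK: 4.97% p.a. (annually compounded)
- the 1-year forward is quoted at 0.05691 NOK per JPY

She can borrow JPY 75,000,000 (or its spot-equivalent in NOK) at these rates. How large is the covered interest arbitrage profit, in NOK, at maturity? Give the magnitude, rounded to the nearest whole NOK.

NOK 126,444

T = 1 year.
Keep in JPY, deliver into the forward: 75,000,000·1.104000·0.05691 = NOK 4,712,148.00.
Swap to NOK now, deposit: 75,000,000·0.06146·1.049700 = NOK 4,838,592.15.
The quoted forward undervalues JPY, so borrow JPY, convert to NOK at spot, deposit the NOK at 4.97%, and buy JPY forward at 0.05691 to cover the loan.
The gap between the two covered legs is NOK 126,444.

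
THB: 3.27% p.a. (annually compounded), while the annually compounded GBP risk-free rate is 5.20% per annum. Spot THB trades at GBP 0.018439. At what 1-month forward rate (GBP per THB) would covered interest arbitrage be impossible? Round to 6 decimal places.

T = 1/12 years.
GBP accumulates by (1 + 0.0520)^(1/12) = 1.0042334.
THB accumulates by (1 + 0.0327)^(1/12) = 1.002685.
CIP: F = S · (grow GBP)/(grow THB) = 0.018439 × 1.0042334/1.002685 = 0.01846747 GBP per THB.

0.018467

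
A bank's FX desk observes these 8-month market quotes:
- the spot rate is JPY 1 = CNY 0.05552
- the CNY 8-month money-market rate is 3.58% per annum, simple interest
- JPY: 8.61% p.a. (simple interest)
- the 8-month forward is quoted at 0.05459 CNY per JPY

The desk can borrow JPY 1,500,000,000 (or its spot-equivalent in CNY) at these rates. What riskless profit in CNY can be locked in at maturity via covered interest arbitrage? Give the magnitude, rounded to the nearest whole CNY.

CNY 1,317,583

T = 8/12 years.
Invest the JPY and cover forward: 1,500,000,000 × 1.057400 × 0.05459 = CNY 86,585,199.00.
Convert at spot and invest in CNY: 1,500,000,000 × 0.05552 × 1.0238666667 = CNY 85,267,616.00.
The quoted forward overvalues JPY, so borrow CNY, buy JPY at spot, deposit the JPY at 8.61%, and sell the proceeds forward at 0.05459.
Profit = 86,585,199.00 − 85,267,616.00 = CNY 1,317,583.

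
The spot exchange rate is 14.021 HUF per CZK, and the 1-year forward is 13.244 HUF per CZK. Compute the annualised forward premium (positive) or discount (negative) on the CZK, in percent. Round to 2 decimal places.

T = 1 year.
Period premium: (13.244 − 14.021)/14.021 = -0.0554169.
Annualise by dividing by T: -0.0554169 / 1 = -0.055417 → -5.54%.

-5.54%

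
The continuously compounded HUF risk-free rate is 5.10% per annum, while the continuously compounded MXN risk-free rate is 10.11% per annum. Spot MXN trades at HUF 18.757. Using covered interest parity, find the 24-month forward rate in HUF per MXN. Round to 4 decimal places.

T = 2 years.
HUF growth factor: e^(0.0510×2) = 1.10738347.
Growth of 1 MXN over T: e^(0.1011×2) = 1.2240928.
CIP: F = S · (grow HUF)/(grow MXN) = 18.757 × 1.10738347/1.2240928 = 16.968641 HUF per MXN.

16.9686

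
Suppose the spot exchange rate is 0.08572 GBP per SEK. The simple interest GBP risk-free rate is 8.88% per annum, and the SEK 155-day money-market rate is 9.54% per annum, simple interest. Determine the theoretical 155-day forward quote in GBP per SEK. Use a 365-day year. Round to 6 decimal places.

T = 155/365 years.
GBP growth factor: 1 + 0.0888×155/365 = 1.0377096.
Growth of 1 SEK over T: 1 + 0.0954×155/365 = 1.0405123.
CIP: F = S · (grow GBP)/(grow SEK) = 0.08572 × 1.0377096/1.0405123 = 0.08548911 GBP per SEK.

0.085489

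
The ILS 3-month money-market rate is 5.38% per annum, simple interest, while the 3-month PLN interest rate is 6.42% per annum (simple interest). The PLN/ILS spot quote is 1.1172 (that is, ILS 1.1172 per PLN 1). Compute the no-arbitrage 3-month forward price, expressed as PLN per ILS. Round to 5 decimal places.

T = 3/12 years.
ILS growth factor: 1 + 0.0538×3/12 = 1.013450.
PLN growth factor: 1 + 0.0642×3/12 = 1.016050.
Forward (ILS per PLN) = 1.1172 × 1.013450 / 1.016050 = 1.114341.
Quoted the other way: 1/1.114341 = 0.89739 PLN per ILS.

0.89739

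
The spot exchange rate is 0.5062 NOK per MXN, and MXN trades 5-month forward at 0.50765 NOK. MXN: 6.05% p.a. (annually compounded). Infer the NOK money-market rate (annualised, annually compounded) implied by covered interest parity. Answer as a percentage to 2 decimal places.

6.78%

T = 5/12 years.
By CIP, F/S equals the NOK-to-MXN growth ratio: 0.50765/0.5062 = 1.0028645.
MXN growth factor: (1 + 0.0605)^(5/12) = 1.0247772.
That pins the NOK growth at 1.0277127.
r = 1.0277127^(12/5) − 1 = 0.067805 → 6.78%.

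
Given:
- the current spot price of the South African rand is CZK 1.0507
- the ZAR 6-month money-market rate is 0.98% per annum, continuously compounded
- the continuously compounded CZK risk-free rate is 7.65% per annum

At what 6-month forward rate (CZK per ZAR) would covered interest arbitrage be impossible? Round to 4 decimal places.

1.0863

T = 6/12 years.
CZK accumulates by e^(0.0765×6/12) = 1.0389909.
ZAR accumulates by e^(0.0098×6/12) = 1.004912.
CIP: F = S · (grow CZK)/(grow ZAR) = 1.0507 × 1.0389909/1.004912 = 1.086332 CZK per ZAR.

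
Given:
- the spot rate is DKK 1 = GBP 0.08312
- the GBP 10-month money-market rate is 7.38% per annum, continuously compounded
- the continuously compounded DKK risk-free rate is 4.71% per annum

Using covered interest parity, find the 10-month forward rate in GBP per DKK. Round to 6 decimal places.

T = 10/12 years.
GBP accumulates by e^(0.0738×10/12) = 1.0634305.
Growth of 1 DKK over T: e^(0.0471×10/12) = 1.0400305.
So F = 0.08312 × 1.0634305 / 1.0400305 = 0.08499015 (GBP/DKK).

0.084990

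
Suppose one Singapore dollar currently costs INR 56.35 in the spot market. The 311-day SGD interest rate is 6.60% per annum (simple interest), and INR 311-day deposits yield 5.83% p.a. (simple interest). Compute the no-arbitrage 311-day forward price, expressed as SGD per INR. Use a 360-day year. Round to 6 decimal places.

T = 311/360 years.
INR growth factor: 1 + 0.0583×311/360 = 1.0503647.
SGD growth factor: 1 + 0.0660×311/360 = 1.0570167.
So F = 56.35 × 1.0503647 / 1.0570167 = 55.99538 (INR/SGD).
Quoted the other way: 1/55.99538 = 0.017859 SGD per INR.

0.017859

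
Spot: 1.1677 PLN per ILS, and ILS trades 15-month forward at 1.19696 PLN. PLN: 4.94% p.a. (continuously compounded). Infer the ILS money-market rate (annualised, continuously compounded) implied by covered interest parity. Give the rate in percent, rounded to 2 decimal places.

2.96%

T = 15/12 years.
F/S = 1.19696/1.1677 = 1.0250578 = (growth of PLN) / (growth of ILS).
PLN growth factor: e^(0.0494×15/12) = 1.0636964.
So the ILS growth factor = 1.0376941.
Take logs: ln 1.0376941 / (15/12) = 0.029601, so 2.96%.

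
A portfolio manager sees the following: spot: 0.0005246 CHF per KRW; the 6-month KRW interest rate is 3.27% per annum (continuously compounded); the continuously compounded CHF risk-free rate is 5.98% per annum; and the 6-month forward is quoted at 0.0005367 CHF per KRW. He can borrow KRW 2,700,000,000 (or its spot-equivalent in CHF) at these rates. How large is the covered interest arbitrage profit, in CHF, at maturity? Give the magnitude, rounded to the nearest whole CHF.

CHF 13,567

T = 6/12 years.
Keep in KRW, deliver into the forward: 2,700,000,000·1.016484393·0.0005367 = CHF 1,472,977.37.
Swap to CHF now, deposit: 2,700,000,000·0.0005246·1.030351494 = CHF 1,459,410.46.
The quoted forward overvalues KRW, so borrow CHF, buy KRW at spot, deposit the KRW at 3.27%, and sell the proceeds forward at 0.0005367.
Profit = 1,472,977.37 − 1,459,410.46 = CHF 13,567.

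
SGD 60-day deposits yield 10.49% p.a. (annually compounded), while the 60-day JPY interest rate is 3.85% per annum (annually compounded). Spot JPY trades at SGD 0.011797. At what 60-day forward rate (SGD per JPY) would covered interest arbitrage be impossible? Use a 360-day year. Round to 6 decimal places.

0.011919

T = 60/360 years.
Growth of 1 SGD over T: (1 + 0.1049)^(60/360) = 1.0167648.
Growth of 1 JPY over T: (1 + 0.0385)^(60/360) = 1.0063161.
CIP: F = S · (grow SGD)/(grow JPY) = 0.011797 × 1.0167648/1.0063161 = 0.01191949 SGD per JPY.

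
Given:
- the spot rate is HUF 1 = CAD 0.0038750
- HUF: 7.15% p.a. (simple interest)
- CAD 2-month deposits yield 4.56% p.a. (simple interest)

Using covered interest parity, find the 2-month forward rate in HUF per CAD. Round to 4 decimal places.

259.1701

T = 2/12 years.
CAD growth factor: 1 + 0.0456×2/12 = 1.007600.
Growth of 1 HUF over T: 1 + 0.0715×2/12 = 1.011916667.
Forward (CAD per HUF) = 0.003875 × 1.007600 / 1.011916667 = 0.00385846990.
Quoted the other way: 1/0.00385846990 = 259.1701 HUF per CAD.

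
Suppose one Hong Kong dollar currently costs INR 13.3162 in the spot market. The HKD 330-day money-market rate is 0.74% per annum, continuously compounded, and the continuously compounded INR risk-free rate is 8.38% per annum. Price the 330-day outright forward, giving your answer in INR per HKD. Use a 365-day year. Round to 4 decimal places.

14.2685

T = 330/365 years.
INR accumulates by e^(0.0838×330/365) = 1.07870838.
HKD accumulates by e^(0.0074×330/365) = 1.00671284.
CIP: F = S · (grow INR)/(grow HKD) = 13.3162 × 1.07870838/1.00671284 = 14.268514 INR per HKD.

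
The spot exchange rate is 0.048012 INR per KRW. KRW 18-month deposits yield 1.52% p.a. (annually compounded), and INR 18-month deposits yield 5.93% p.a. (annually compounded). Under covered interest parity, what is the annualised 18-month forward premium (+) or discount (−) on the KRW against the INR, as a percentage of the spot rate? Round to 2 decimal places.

T = 18/12 years.
CIP forward (INR per KRW) = 0.048012 × 1.0902559/1.0228864 = 0.051174174.
(F − S)/S ÷ T = (0.051174174 − 0.048012)/0.048012/(18/12) = 0.043908 → 4.39%.

+4.39%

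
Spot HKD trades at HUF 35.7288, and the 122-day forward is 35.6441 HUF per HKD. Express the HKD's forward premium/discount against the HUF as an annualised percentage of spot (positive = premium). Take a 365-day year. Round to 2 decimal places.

-0.71%

T = 122/365 years.
HKD trades forward at -0.23706% vs spot over the period.
Per annum: -0.0023706 / (122/365) = -0.007092 = -0.71%.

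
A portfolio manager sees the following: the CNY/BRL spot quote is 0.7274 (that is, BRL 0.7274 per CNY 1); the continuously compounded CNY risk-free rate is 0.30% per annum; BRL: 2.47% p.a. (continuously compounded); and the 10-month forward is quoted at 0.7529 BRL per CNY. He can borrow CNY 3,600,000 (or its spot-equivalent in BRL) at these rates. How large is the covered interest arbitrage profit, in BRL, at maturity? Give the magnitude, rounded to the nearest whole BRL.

T = 10/12 years.
Route A — deposit CNY, sell forward: 3,600,000 × 1.002503128 × 0.7529 = BRL 2,717,224.58.
Route B — convert at spot, deposit BRL: 3,600,000 × 0.7274 × 1.020796631 = BRL 2,673,098.89.
The quoted forward overvalues CNY, so borrow BRL, buy CNY at spot, deposit the CNY at 0.30%, and sell the proceeds forward at 0.7529.
Arbitrage profit = |2,717,224.58 − 2,673,098.89| = BRL 44,126.

BRL 44,126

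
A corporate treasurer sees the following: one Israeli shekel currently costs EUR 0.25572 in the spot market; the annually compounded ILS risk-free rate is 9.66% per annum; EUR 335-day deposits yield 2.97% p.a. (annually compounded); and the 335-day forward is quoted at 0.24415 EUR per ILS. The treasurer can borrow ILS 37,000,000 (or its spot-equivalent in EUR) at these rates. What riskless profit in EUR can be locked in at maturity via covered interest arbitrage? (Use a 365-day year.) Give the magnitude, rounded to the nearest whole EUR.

T = 335/365 years.
Route A — deposit ILS, sell forward: 37,000,000 × 1.088319987 × 0.24415 = EUR 9,831,393.02.
Route B — convert at spot, deposit EUR: 37,000,000 × 0.25572 × 1.027225984 = EUR 9,719,242.46.
The quoted forward overvalues ILS, so borrow EUR, buy ILS at spot, deposit the ILS at 9.66%, and sell the proceeds forward at 0.24415.
Arbitrage profit = |9,831,393.02 − 9,719,242.46| = EUR 112,151.

EUR 112,151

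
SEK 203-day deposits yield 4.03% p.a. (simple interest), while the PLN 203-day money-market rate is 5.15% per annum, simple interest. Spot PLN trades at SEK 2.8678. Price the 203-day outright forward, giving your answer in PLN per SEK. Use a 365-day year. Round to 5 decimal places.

T = 203/365 years.
Growth of 1 SEK over T: 1 + 0.0403×203/365 = 1.0224134.
PLN accumulates by 1 + 0.0515×203/365 = 1.0286425.
CIP: F = S · (grow SEK)/(grow PLN) = 2.8678 × 1.0224134/1.0286425 = 2.850434 SEK per PLN.
Quoted the other way: 1/2.850434 = 0.35082 PLN per SEK.

0.35082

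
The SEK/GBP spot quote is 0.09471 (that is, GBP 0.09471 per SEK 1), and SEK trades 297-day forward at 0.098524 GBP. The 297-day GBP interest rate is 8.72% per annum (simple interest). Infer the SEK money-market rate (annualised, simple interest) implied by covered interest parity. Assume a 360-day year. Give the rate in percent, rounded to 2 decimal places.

T = 297/360 years.
F/S = 0.098524/0.09471 = 1.0402703 = (growth of GBP) / (growth of SEK).
GBP growth factor: 1 + 0.0872×297/360 = 1.071940.
That pins the SEK growth at 1.0304437.
r = (1.0304437 − 1)/(297/360) = 0.036901 → 3.69%.

3.69%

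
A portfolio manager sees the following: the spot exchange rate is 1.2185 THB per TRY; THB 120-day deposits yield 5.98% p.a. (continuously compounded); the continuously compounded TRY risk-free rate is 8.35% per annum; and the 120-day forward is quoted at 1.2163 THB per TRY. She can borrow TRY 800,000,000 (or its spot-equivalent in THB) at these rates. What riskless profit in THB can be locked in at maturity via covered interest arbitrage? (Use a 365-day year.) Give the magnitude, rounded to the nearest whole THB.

T = 120/365 years.
Invest the TRY and cover forward: 800,000,000 × 1.02783233429 × 1.2163 = THB 1,000,121,974.56.
Convert at spot and invest in THB: 800,000,000 × 1.2185 × 1.01985480994 = THB 994,154,468.73.
The quoted forward overvalues TRY, so borrow THB, buy TRY at spot, deposit the TRY at 8.35%, and sell the proceeds forward at 1.2163.
Arbitrage profit = |1,000,121,974.56 − 994,154,468.73| = THB 5,967,506.

THB 5,967,506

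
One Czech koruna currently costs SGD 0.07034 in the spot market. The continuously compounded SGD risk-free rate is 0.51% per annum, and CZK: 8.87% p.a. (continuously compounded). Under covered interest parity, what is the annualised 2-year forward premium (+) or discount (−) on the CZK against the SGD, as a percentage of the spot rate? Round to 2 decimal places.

T = 2 years.
F = S · g_SGD/g_CZK = 0.07034 × 1.0102522/1.1941086 = 0.05950978.
(F − S)/S ÷ T = (0.05950978 − 0.07034)/0.07034/2 = -0.076985 → -7.70%.

-7.70%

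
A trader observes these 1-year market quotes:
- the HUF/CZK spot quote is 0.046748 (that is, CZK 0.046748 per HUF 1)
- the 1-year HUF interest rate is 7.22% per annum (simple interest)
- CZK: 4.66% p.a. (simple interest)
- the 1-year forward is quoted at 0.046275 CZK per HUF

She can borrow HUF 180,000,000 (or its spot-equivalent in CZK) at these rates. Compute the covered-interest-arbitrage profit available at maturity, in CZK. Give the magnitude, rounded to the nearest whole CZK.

CZK 124,128

T = 1 year.
Keep in HUF, deliver into the forward: 180,000,000·1.072200·0.046275 = CZK 8,930,889.90.
Swap to CZK now, deposit: 180,000,000·0.046748·1.046600 = CZK 8,806,762.22.
The quoted forward overvalues HUF, so borrow CZK, buy HUF at spot, deposit the HUF at 7.22%, and sell the proceeds forward at 0.046275.
Profit = 8,930,889.90 − 8,806,762.22 = CZK 124,128.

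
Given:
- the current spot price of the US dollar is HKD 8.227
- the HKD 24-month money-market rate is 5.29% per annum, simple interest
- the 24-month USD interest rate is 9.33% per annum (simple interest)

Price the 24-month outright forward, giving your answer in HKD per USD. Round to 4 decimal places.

7.6668

T = 2 years.
Growth of 1 HKD over T: 1 + 0.0529×2 = 1.105800.
Growth of 1 USD over T: 1 + 0.0933×2 = 1.186600.
So F = 8.227 × 1.105800 / 1.186600 = 7.666793 (HKD/USD).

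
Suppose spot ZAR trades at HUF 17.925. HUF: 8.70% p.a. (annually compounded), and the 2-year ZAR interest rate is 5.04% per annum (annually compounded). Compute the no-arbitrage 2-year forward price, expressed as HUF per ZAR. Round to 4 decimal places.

19.1959

T = 2 years.
HUF growth factor: (1 + 0.0870)^2 = 1.181569.
ZAR growth factor: (1 + 0.0504)^2 = 1.10334016.
So F = 17.925 × 1.181569 / 1.10334016 = 19.195915 (HUF/ZAR).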